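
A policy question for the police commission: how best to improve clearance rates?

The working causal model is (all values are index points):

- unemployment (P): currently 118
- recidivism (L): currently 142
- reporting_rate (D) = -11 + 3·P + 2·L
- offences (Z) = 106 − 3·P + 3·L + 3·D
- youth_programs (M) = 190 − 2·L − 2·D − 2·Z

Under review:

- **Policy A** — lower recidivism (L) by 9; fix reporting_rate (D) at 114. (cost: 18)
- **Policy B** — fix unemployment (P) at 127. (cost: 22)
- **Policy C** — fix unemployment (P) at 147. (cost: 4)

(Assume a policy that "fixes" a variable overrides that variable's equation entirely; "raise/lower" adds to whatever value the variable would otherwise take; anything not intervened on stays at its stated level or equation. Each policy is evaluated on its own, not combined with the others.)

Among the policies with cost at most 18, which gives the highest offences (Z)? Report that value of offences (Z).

Policy A (L − 9, D := 114):
  P = 118
  L = 142 − 9 = 133
  D = 114
  Z = 106 − 3·118 + 3·133 + 3·114 = 493
Policy C (P := 147):
  P = 147
  L = 142
  D = -11 + 3·147 + 2·142 = 714
  Z = 106 − 3·147 + 3·142 + 3·714 = 2233
Comparing — Policy A: Z=493, Policy C: Z=2233. Highest is 2233 (Policy C).

2233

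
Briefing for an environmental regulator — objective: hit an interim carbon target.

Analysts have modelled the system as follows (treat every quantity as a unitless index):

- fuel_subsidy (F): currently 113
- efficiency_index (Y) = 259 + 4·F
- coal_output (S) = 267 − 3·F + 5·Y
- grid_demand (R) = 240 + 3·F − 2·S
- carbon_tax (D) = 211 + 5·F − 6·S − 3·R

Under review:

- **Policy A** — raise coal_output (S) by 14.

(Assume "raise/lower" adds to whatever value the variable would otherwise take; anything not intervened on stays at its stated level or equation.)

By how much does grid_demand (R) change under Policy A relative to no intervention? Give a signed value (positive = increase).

-28

Baseline:
  F = 113
  Y = 259 + 4·113 = 711
  S = 267 − 3·113 + 5·711 = 3483
  R = 240 + 3·113 − 2·3483 = -6387
Policy A (S + 14):
  F = 113
  Y = 259 + 4·113 = 711
  S = 267 − 3·113 + 5·711 (+14 from intervention) = 3497
  R = 240 + 3·113 − 2·3497 = -6415
Change in R: -6415 − (-6387) = -28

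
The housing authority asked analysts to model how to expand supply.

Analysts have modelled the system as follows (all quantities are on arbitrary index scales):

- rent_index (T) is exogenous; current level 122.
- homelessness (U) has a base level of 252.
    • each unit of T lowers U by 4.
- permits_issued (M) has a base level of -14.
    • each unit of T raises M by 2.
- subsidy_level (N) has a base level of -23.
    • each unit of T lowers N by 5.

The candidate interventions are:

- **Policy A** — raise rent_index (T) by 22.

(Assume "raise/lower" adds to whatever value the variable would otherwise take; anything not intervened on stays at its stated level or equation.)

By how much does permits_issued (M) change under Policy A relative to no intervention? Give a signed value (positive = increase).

44

Baseline:
  T = 122
  M = -14 + 2·122 = 230
Policy A (T + 22):
  T = 122 + 22 = 144
  M = -14 + 2·144 = 274
Change in M: 274 − 230 = 44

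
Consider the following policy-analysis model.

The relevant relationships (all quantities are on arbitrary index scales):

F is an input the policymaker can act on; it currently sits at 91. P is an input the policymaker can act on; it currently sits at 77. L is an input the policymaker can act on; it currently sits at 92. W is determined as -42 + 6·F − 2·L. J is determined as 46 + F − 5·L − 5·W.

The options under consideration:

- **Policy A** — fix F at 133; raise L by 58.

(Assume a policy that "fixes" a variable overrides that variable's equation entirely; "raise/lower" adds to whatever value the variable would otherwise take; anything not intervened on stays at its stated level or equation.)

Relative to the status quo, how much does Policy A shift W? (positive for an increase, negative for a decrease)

Baseline:
  F = 91
  L = 92
  W = -42 + 6·91 − 2·92 = 320
Policy A (F := 133, L + 58):
  F = 133
  L = 92 + 58 = 150
  W = -42 + 6·133 − 2·150 = 456
Change in W: 456 − 320 = 136

136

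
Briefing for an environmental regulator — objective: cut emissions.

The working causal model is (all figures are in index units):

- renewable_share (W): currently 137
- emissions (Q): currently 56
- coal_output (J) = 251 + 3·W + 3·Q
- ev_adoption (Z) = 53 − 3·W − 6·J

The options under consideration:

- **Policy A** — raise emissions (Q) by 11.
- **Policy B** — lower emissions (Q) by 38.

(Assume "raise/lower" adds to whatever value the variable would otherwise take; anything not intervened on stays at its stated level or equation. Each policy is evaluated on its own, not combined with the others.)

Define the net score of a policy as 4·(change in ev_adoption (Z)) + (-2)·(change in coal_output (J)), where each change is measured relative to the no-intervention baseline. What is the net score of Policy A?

Baseline:
  W = 137
  Q = 56
  J = 251 + 3·137 + 3·56 = 830
  Z = 53 − 3·137 − 6·830 = -5338
Policy A (Q + 11):
  W = 137
  Q = 56 + 11 = 67
  J = 251 + 3·137 + 3·67 = 863
  Z = 53 − 3·137 − 6·863 = -5536
ΔZ = -5536 − (-5338) = -198; ΔJ = 863 − 830 = 33
Score = 4·(-198) + (-2)·33 = -858

-858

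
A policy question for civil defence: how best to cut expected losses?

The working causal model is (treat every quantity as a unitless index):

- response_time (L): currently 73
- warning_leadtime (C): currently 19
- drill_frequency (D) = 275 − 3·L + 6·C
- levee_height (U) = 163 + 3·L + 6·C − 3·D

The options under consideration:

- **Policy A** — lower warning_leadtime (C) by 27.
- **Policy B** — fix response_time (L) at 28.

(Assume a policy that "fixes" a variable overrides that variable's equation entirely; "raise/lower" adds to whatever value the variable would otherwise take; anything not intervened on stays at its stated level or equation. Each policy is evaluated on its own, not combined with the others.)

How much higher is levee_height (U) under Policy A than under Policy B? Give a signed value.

864

Policy A (C − 27):
  L = 73
  C = 19 − 27 = -8
  D = 275 − 3·73 + 6·(-8) = 8
  U = 163 + 3·73 + 6·(-8) − 3·8 = 310
Policy B (L := 28):
  L = 28
  C = 19
  D = 275 − 3·28 + 6·19 = 305
  U = 163 + 3·28 + 6·19 − 3·305 = -554
U: 310 − (-554) = 864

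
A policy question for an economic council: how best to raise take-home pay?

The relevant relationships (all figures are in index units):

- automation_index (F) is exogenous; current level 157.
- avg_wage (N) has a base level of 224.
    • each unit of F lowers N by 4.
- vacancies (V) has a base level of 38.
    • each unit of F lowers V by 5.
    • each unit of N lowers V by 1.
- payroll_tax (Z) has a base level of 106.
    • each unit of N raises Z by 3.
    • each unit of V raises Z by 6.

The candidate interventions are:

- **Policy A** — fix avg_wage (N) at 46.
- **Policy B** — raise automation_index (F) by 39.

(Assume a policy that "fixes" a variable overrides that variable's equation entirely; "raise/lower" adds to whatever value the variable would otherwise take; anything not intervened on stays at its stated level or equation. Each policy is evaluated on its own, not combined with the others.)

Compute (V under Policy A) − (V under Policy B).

Policy A (N := 46):
  F = 157
  N = 46
  V = 38 − 5·157 − 46 = -793
Policy B (F + 39):
  F = 157 + 39 = 196
  N = 224 − 4·196 = -560
  V = 38 − 5·196 − (-560) = -382
V: -793 − (-382) = -411

-411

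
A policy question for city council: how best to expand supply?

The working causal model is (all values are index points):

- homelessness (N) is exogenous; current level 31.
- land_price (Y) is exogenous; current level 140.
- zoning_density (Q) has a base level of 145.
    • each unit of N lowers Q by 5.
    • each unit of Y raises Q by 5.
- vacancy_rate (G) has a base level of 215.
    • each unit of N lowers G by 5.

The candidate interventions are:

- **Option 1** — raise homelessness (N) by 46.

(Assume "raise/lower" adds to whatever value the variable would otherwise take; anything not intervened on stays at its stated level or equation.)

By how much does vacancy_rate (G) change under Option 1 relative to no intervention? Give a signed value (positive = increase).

-230

Baseline:
  N = 31
  G = 215 − 5·31 = 60
Option 1 (N + 46):
  N = 31 + 46 = 77
  G = 215 − 5·77 = -170
Change in G: -170 − 60 = -230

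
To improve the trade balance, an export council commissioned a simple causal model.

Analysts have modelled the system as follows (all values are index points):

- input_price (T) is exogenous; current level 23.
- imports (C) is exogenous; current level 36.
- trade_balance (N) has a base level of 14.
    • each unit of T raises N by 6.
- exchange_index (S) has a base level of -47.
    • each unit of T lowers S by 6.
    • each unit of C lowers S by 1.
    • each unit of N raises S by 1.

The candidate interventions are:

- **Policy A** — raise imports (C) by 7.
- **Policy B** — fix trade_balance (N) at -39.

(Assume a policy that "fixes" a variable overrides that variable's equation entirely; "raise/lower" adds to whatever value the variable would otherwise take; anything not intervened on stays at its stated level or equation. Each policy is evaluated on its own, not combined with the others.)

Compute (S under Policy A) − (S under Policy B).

Policy A (C + 7):
  T = 23
  C = 36 + 7 = 43
  N = 14 + 6·23 = 152
  S = -47 − 6·23 − 43 + 152 = -76
Policy B (N := -39):
  T = 23
  C = 36
  N = -39
  S = -47 − 6·23 − 36 + (-39) = -260
S: -76 − (-260) = 184

184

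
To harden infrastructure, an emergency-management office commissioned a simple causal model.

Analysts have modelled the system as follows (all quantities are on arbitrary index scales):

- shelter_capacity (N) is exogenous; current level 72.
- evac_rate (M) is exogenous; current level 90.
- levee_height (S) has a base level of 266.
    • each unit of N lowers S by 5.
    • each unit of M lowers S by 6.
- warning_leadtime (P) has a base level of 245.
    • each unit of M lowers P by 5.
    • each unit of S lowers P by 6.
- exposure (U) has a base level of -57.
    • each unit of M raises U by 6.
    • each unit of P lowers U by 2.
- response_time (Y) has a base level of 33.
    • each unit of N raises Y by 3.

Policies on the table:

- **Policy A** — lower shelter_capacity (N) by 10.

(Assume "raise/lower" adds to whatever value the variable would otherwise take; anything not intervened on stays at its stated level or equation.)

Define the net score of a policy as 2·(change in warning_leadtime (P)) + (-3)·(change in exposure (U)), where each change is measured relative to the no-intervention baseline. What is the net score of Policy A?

-2400

Baseline:
  N = 72
  M = 90
  S = 266 − 5·72 − 6·90 = -634
  P = 245 − 5·90 − 6·(-634) = 3599
  U = -57 + 6·90 − 2·3599 = -6715
Policy A (N − 10):
  N = 72 − 10 = 62
  M = 90
  S = 266 − 5·62 − 6·90 = -584
  P = 245 − 5·90 − 6·(-584) = 3299
  U = -57 + 6·90 − 2·3299 = -6115
ΔP = 3299 − 3599 = -300; ΔU = -6115 − (-6715) = 600
Score = 2·(-300) + (-3)·600 = -2400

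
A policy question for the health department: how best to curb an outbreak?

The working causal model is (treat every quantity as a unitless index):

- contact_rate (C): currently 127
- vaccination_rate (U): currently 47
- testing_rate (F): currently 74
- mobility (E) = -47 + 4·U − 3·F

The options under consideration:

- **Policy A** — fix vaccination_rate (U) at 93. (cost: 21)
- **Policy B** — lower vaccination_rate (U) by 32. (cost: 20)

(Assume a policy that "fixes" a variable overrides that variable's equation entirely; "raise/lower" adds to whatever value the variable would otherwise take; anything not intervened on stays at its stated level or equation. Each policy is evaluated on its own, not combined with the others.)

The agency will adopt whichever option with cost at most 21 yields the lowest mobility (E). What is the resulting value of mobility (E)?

-209

Policy A (U := 93):
  U = 93
  F = 74
  E = -47 + 4·93 − 3·74 = 103
Policy B (U − 32):
  U = 47 − 32 = 15
  F = 74
  E = -47 + 4·15 − 3·74 = -209
Comparing — Policy A: E=103, Policy B: E=-209. Lowest is -209 (Policy B).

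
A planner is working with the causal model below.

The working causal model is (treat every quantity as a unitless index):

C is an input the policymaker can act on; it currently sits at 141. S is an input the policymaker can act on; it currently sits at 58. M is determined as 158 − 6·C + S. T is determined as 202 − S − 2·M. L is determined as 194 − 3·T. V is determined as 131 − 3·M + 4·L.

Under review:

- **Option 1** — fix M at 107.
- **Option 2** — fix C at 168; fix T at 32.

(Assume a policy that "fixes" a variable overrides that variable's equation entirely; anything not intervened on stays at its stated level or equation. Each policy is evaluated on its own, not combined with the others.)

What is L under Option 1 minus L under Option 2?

Option 1 (M := 107):
  C = 141
  S = 58
  M = 107
  T = 202 − 58 − 2·107 = -70
  L = 194 − 3·(-70) = 404
Option 2 (C := 168, T := 32):
  C = 168
  S = 58
  M = 158 − 6·168 + 58 = -792
  T = 32
  L = 194 − 3·32 = 98
L: 404 − 98 = 306

306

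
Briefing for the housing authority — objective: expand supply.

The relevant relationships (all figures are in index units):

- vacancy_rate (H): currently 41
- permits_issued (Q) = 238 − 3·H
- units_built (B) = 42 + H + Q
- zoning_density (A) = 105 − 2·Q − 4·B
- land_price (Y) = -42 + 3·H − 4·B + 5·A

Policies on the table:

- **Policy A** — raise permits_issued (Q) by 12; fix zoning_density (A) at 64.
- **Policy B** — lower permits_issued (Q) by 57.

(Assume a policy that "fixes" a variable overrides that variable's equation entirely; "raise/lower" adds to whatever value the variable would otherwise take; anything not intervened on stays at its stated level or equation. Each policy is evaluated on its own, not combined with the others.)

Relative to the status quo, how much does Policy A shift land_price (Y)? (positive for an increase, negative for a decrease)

4857

Baseline:
  H = 41
  Q = 238 − 3·41 = 115
  B = 42 + 41 + 115 = 198
  A = 105 − 2·115 − 4·198 = -917
  Y = -42 + 3·41 − 4·198 + 5·(-917) = -5296
Policy A (Q + 12, A := 64):
  H = 41
  Q = 238 − 3·41 (+12 from intervention) = 127
  B = 42 + 41 + 127 = 210
  A = 64
  Y = -42 + 3·41 − 4·210 + 5·64 = -439
Change in Y: -439 − (-5296) = 4857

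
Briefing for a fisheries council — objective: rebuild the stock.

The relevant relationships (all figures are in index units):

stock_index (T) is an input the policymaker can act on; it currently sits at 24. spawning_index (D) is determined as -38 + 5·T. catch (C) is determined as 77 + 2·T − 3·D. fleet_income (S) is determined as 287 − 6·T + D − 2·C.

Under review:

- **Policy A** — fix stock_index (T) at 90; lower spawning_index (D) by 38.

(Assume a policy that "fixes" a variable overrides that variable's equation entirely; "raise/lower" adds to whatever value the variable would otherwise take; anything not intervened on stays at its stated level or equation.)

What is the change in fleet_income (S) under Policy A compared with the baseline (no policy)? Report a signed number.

1384

Baseline:
  T = 24
  D = -38 + 5·24 = 82
  C = 77 + 2·24 − 3·82 = -121
  S = 287 − 6·24 + 82 − 2·(-121) = 467
Policy A (T := 90, D − 38):
  T = 90
  D = -38 + 5·90 (−38 from intervention) = 374
  C = 77 + 2·90 − 3·374 = -865
  S = 287 − 6·90 + 374 − 2·(-865) = 1851
Change in S: 1851 − 467 = 1384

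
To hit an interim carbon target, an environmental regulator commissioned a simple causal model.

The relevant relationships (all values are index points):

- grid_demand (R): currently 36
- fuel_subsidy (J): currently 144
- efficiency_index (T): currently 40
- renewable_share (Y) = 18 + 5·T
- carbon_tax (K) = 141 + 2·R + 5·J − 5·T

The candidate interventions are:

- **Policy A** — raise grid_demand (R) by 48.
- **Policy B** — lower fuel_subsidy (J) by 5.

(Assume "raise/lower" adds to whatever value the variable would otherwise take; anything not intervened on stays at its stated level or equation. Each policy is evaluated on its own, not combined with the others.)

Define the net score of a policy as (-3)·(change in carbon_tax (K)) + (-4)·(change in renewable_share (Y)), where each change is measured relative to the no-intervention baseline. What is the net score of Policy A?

-288

Baseline:
  R = 36
  J = 144
  T = 40
  Y = 18 + 5·40 = 218
  K = 141 + 2·36 + 5·144 − 5·40 = 733
Policy A (R + 48):
  R = 36 + 48 = 84
  J = 144
  T = 40
  Y = 18 + 5·40 = 218
  K = 141 + 2·84 + 5·144 − 5·40 = 829
ΔK = 829 − 733 = 96; ΔY = 218 − 218 = 0
Score = (-3)·96 + (-4)·0 = -288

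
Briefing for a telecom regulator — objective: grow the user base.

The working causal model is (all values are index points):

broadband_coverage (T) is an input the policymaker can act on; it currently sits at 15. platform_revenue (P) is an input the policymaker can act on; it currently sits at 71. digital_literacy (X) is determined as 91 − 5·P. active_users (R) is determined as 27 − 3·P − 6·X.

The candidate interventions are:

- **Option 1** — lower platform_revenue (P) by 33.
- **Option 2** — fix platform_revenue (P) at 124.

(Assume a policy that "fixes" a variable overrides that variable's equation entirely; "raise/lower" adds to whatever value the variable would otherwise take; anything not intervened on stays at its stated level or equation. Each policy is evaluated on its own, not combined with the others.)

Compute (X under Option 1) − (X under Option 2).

Option 1 (P − 33):
  P = 71 − 33 = 38
  X = 91 − 5·38 = -99
Option 2 (P := 124):
  P = 124
  X = 91 − 5·124 = -529
X: -99 − (-529) = 430

430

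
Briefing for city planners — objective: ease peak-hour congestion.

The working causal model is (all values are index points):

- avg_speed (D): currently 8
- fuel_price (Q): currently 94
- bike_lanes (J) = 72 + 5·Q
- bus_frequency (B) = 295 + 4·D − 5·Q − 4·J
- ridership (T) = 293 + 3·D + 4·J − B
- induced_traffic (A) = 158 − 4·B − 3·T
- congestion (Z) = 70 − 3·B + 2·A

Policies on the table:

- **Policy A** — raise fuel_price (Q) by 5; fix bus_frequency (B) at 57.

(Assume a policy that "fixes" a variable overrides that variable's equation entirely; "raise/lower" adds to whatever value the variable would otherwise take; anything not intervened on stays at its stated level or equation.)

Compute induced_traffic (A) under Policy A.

Policy A (Q + 5, B := 57):
  D = 8
  Q = 94 + 5 = 99
  J = 72 + 5·99 = 567
  B = 57
  T = 293 + 3·8 + 4·567 − 57 = 2528
  A = 158 − 4·57 − 3·2528 = -7654

-7654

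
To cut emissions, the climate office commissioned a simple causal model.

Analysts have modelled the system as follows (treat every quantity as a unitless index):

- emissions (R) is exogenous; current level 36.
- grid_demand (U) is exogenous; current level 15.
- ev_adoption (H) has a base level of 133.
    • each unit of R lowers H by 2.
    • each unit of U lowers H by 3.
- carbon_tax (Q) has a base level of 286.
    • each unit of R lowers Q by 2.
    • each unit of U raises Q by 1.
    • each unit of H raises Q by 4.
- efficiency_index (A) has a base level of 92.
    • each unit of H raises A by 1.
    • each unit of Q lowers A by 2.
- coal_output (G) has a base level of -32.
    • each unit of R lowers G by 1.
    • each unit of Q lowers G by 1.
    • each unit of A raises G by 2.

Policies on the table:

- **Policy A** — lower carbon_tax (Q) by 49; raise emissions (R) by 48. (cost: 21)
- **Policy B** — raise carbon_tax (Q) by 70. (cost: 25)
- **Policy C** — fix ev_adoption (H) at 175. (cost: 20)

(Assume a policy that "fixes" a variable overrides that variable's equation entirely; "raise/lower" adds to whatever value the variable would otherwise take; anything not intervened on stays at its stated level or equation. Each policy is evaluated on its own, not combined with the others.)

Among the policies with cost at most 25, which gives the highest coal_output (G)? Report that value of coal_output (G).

Policy A (Q − 49, R + 48):
  R = 36 + 48 = 84
  U = 15
  H = 133 − 2·84 − 3·15 = -80
  Q = 286 − 2·84 + 15 + 4·(-80) (−49 from intervention) = -236
  A = 92 + (-80) − 2·(-236) = 484
  G = -32 − 84 − (-236) + 2·484 = 1088
Policy B (Q + 70):
  R = 36
  U = 15
  H = 133 − 2·36 − 3·15 = 16
  Q = 286 − 2·36 + 15 + 4·16 (+70 from intervention) = 363
  A = 92 + 16 − 2·363 = -618
  G = -32 − 36 − 363 + 2·(-618) = -1667
Policy C (H := 175):
  R = 36
  U = 15
  H = 175
  Q = 286 − 2·36 + 15 + 4·175 = 929
  A = 92 + 175 − 2·929 = -1591
  G = -32 − 36 − 929 + 2·(-1591) = -4179
Comparing — Policy A: G=1088, Policy B: G=-1667, Policy C: G=-4179. Highest is 1088 (Policy A).

1088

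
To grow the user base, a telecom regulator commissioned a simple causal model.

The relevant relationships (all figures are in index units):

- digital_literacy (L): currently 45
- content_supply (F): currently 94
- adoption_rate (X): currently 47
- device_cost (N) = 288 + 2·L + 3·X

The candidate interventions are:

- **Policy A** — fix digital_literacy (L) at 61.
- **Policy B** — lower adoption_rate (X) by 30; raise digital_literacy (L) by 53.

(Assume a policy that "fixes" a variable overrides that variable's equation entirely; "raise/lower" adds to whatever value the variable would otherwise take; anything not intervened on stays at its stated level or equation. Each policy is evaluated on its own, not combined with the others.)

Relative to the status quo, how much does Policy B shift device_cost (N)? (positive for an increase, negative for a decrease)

16

Baseline:
  L = 45
  X = 47
  N = 288 + 2·45 + 3·47 = 519
Policy B (X − 30, L + 53):
  L = 45 + 53 = 98
  X = 47 − 30 = 17
  N = 288 + 2·98 + 3·17 = 535
Change in N: 535 − 519 = 16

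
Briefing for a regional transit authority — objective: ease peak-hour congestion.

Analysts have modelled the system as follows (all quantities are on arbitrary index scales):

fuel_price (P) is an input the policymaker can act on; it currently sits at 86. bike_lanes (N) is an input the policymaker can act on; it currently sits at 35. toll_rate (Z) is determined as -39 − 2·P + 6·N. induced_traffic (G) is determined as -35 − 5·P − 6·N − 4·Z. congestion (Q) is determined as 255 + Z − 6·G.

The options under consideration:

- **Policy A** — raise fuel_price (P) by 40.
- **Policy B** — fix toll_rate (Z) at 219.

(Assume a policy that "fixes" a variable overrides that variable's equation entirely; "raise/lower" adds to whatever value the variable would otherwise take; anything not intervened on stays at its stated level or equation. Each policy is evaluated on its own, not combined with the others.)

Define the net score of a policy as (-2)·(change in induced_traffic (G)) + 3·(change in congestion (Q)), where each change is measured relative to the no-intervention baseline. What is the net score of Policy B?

18260

Baseline:
  P = 86
  N = 35
  Z = -39 − 2·86 + 6·35 = -1
  G = -35 − 5·86 − 6·35 − 4·(-1) = -671
  Q = 255 + (-1) − 6·(-671) = 4280
Policy B (Z := 219):
  P = 86
  N = 35
  Z = 219
  G = -35 − 5·86 − 6·35 − 4·219 = -1551
  Q = 255 + 219 − 6·(-1551) = 9780
ΔG = -1551 − (-671) = -880; ΔQ = 9780 − 4280 = 5500
Score = (-2)·(-880) + 3·5500 = 18260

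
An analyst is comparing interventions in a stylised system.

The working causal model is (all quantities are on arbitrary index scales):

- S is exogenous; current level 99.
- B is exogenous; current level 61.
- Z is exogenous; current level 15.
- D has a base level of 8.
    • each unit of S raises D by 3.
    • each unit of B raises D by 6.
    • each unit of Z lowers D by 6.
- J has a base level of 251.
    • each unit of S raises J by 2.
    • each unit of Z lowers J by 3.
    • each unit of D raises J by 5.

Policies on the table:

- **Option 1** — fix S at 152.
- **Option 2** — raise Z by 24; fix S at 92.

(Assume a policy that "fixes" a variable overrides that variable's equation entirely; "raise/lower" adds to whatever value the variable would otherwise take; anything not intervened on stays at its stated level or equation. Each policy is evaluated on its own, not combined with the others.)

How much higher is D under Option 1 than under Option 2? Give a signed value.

324

Option 1 (S := 152):
  S = 152
  B = 61
  Z = 15
  D = 8 + 3·152 + 6·61 − 6·15 = 740
Option 2 (Z + 24, S := 92):
  S = 92
  B = 61
  Z = 15 + 24 = 39
  D = 8 + 3·92 + 6·61 − 6·39 = 416
D: 740 − 416 = 324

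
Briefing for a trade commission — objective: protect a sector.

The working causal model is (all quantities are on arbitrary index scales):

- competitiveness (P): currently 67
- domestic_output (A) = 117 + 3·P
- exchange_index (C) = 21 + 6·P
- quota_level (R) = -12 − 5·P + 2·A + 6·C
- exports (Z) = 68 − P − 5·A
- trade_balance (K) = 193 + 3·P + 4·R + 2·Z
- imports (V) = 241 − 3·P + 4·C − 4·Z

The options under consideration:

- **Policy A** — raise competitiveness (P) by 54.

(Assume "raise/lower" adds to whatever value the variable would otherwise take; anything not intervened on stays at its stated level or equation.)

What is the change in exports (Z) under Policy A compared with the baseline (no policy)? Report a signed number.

-864

Baseline:
  P = 67
  A = 117 + 3·67 = 318
  Z = 68 − 67 − 5·318 = -1589
Policy A (P + 54):
  P = 67 + 54 = 121
  A = 117 + 3·121 = 480
  Z = 68 − 121 − 5·480 = -2453
Change in Z: -2453 − (-1589) = -864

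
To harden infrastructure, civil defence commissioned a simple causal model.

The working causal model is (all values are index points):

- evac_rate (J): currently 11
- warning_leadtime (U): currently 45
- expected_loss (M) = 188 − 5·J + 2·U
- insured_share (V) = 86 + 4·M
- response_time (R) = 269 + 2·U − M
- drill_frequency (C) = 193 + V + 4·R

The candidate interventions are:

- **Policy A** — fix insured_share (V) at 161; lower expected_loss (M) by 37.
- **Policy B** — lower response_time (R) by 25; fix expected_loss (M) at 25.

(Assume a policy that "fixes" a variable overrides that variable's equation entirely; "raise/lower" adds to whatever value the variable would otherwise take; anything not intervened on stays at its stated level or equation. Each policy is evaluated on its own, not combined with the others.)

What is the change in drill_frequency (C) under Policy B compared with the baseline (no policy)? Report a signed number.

-100

Baseline:
  J = 11
  U = 45
  M = 188 − 5·11 + 2·45 = 223
  V = 86 + 4·223 = 978
  R = 269 + 2·45 − 223 = 136
  C = 193 + 978 + 4·136 = 1715
Policy B (R − 25, M := 25):
  J = 11
  U = 45
  M = 25
  V = 86 + 4·25 = 186
  R = 269 + 2·45 − 25 (−25 from intervention) = 309
  C = 193 + 186 + 4·309 = 1615
Change in C: 1615 − 1715 = -100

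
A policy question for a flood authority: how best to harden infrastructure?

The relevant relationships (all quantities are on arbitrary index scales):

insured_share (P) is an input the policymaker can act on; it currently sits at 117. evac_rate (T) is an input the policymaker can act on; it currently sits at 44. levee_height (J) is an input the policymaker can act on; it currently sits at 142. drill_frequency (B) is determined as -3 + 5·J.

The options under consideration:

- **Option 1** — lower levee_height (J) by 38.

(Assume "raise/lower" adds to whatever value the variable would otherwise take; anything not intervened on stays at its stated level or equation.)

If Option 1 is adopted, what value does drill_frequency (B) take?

517

Option 1 (J − 38):
  J = 142 − 38 = 104
  B = -3 + 5·104 = 517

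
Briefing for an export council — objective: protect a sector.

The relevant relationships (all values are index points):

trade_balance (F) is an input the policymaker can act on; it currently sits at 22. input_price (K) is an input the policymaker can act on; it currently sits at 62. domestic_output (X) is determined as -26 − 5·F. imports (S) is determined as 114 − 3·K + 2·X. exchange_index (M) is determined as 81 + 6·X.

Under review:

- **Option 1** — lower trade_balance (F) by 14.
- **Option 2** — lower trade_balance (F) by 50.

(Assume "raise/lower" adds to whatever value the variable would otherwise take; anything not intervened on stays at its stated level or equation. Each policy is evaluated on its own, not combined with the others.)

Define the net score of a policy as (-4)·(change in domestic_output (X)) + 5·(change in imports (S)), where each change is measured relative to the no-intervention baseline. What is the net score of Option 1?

Baseline:
  F = 22
  K = 62
  X = -26 − 5·22 = -136
  S = 114 − 3·62 + 2·(-136) = -344
Option 1 (F − 14):
  F = 22 − 14 = 8
  K = 62
  X = -26 − 5·8 = -66
  S = 114 − 3·62 + 2·(-66) = -204
ΔX = -66 − (-136) = 70; ΔS = -204 − (-344) = 140
Score = (-4)·70 + 5·140 = 420

420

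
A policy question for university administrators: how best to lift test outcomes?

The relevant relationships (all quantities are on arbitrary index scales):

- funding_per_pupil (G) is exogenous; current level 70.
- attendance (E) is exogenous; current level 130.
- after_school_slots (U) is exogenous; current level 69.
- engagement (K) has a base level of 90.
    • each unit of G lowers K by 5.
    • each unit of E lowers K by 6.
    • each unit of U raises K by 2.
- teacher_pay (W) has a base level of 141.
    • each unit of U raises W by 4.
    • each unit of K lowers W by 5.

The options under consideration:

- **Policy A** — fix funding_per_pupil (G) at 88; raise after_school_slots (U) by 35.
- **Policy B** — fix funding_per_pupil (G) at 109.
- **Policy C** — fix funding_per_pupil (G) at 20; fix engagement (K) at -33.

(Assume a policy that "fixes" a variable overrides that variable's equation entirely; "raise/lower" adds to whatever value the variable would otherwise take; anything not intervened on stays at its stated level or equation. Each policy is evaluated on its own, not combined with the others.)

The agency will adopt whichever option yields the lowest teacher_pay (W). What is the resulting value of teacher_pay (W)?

582

Policy A (G := 88, U + 35):
  G = 88
  E = 130
  U = 69 + 35 = 104
  K = 90 − 5·88 − 6·130 + 2·104 = -922
  W = 141 + 4·104 − 5·(-922) = 5167
Policy B (G := 109):
  G = 109
  E = 130
  U = 69
  K = 90 − 5·109 − 6·130 + 2·69 = -1097
  W = 141 + 4·69 − 5·(-1097) = 5902
Policy C (G := 20, K := -33):
  G = 20
  E = 130
  U = 69
  K = -33
  W = 141 + 4·69 − 5·(-33) = 582
Comparing — Policy A: W=5167, Policy B: W=5902, Policy C: W=582. Lowest is 582 (Policy C).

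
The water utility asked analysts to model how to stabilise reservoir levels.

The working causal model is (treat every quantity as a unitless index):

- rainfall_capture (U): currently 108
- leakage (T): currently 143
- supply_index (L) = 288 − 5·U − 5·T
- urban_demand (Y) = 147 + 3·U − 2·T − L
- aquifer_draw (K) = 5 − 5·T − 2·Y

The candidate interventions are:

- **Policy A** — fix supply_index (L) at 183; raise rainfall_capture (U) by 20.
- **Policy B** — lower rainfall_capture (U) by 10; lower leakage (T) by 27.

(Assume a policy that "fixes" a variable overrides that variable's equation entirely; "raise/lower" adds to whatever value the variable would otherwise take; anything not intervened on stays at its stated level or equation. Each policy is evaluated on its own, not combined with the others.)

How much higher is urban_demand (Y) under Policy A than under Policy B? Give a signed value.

-929

Policy A (L := 183, U + 20):
  U = 108 + 20 = 128
  T = 143
  L = 183
  Y = 147 + 3·128 − 2·143 − 183 = 62
Policy B (U − 10, T − 27):
  U = 108 − 10 = 98
  T = 143 − 27 = 116
  L = 288 − 5·98 − 5·116 = -782
  Y = 147 + 3·98 − 2·116 − (-782) = 991
Y: 62 − 991 = -929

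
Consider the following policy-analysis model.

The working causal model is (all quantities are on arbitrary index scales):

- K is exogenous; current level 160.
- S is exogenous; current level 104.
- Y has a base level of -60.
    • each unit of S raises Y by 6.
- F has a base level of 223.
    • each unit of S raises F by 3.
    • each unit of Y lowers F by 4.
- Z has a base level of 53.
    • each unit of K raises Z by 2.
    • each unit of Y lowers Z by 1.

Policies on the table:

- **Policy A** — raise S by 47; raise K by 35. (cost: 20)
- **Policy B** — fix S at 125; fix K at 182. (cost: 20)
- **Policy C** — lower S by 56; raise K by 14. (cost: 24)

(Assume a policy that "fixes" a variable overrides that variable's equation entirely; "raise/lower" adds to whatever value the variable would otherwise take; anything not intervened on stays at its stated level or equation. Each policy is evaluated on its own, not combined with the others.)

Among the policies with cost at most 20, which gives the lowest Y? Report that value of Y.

Policy A (S + 47, K + 35):
  S = 104 + 47 = 151
  Y = -60 + 6·151 = 846
Policy B (S := 125, K := 182):
  S = 125
  Y = -60 + 6·125 = 690
Comparing — Policy A: Y=846, Policy B: Y=690. Lowest is 690 (Policy B).

690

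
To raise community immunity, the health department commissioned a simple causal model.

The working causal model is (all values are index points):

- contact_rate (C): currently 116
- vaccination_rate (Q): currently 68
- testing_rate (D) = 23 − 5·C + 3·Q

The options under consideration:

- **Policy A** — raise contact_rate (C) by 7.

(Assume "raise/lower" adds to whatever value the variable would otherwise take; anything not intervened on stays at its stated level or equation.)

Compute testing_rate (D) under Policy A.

-388

Policy A (C + 7):
  C = 116 + 7 = 123
  Q = 68
  D = 23 − 5·123 + 3·68 = -388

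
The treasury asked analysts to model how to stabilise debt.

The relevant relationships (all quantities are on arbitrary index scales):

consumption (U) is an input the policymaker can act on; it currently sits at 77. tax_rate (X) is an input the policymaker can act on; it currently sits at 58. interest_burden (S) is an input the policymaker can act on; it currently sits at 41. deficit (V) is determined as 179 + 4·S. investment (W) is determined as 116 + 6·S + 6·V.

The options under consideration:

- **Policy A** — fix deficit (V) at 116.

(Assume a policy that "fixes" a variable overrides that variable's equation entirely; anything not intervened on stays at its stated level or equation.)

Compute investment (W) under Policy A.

1058

Policy A (V := 116):
  S = 41
  V = 116
  W = 116 + 6·41 + 6·116 = 1058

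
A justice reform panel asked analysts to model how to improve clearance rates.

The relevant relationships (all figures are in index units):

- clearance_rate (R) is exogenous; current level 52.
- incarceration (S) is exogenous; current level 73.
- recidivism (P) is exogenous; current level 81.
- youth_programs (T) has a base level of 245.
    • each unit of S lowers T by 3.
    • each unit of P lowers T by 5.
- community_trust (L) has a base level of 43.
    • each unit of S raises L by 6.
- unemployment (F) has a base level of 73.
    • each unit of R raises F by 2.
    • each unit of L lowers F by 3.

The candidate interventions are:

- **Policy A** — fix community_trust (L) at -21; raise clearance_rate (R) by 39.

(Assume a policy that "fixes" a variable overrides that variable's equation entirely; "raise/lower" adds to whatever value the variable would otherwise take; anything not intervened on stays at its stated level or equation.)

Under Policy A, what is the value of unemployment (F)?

Policy A (L := -21, R + 39):
  R = 52 + 39 = 91
  S = 73
  L = -21
  F = 73 + 2·91 − 3·(-21) = 318

318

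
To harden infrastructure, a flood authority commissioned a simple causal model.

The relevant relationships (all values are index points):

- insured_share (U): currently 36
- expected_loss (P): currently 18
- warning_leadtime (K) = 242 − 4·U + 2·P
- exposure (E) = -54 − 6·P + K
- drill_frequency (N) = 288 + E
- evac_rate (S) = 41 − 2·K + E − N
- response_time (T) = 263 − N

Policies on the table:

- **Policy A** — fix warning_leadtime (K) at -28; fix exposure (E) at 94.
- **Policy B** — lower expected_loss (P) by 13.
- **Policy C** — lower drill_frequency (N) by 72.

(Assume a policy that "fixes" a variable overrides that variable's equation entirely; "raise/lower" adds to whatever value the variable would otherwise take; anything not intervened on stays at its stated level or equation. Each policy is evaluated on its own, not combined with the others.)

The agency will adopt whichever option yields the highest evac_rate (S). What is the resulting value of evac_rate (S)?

Policy A (K := -28, E := 94):
  U = 36
  P = 18
  K = -28
  E = 94
  N = 288 + 94 = 382
  S = 41 − 2·(-28) + 94 − 382 = -191
Policy B (P − 13):
  U = 36
  P = 18 − 13 = 5
  K = 242 − 4·36 + 2·5 = 108
  E = -54 − 6·5 + 108 = 24
  N = 288 + 24 = 312
  S = 41 − 2·108 + 24 − 312 = -463
Policy C (N − 72):
  U = 36
  P = 18
  K = 242 − 4·36 + 2·18 = 134
  E = -54 − 6·18 + 134 = -28
  N = 288 + (-28) (−72 from intervention) = 188
  S = 41 − 2·134 + (-28) − 188 = -443
Comparing — Policy A: S=-191, Policy B: S=-463, Policy C: S=-443. Highest is -191 (Policy A).

-191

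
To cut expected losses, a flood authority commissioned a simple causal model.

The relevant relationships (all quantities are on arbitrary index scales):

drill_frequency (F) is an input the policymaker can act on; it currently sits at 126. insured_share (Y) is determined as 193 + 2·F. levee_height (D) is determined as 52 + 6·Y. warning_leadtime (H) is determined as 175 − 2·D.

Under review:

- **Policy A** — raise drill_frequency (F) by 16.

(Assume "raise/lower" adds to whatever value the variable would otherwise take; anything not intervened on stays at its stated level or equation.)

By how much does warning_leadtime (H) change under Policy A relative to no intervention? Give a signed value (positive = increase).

Baseline:
  F = 126
  Y = 193 + 2·126 = 445
  D = 52 + 6·445 = 2722
  H = 175 − 2·2722 = -5269
Policy A (F + 16):
  F = 126 + 16 = 142
  Y = 193 + 2·142 = 477
  D = 52 + 6·477 = 2914
  H = 175 − 2·2914 = -5653
Change in H: -5653 − (-5269) = -384

-384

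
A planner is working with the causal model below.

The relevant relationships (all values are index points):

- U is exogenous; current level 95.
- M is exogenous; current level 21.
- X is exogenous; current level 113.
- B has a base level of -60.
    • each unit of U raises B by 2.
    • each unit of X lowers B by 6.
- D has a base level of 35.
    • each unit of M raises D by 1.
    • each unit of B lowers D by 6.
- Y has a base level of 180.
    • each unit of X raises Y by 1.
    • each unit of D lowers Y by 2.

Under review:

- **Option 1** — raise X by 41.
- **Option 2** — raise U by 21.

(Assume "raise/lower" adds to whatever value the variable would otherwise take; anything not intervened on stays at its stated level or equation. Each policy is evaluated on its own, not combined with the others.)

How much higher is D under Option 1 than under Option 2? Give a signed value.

Option 1 (X + 41):
  U = 95
  M = 21
  X = 113 + 41 = 154
  B = -60 + 2·95 − 6·154 = -794
  D = 35 + 21 − 6·(-794) = 4820
Option 2 (U + 21):
  U = 95 + 21 = 116
  M = 21
  X = 113
  B = -60 + 2·116 − 6·113 = -506
  D = 35 + 21 − 6·(-506) = 3092
D: 4820 − 3092 = 1728

1728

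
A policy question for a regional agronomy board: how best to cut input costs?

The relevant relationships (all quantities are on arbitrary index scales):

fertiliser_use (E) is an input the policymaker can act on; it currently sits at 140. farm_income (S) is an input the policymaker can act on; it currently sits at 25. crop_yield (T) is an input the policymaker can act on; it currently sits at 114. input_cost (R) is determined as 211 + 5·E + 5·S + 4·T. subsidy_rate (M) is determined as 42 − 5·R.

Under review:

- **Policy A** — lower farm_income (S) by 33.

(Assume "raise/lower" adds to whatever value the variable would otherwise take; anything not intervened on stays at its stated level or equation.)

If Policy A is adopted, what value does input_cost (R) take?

Policy A (S − 33):
  E = 140
  S = 25 − 33 = -8
  T = 114
  R = 211 + 5·140 + 5·(-8) + 4·114 = 1327

1327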